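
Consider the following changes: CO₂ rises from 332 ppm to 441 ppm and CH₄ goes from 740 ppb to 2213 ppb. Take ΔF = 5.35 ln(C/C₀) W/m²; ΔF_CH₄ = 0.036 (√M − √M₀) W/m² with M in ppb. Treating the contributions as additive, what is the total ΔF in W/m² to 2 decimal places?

CO₂: 5.35 × ln(441/332) = 5.35 × ln(1.32831) = 5.35 × 0.28391 = 1.5189 W/m².
CH₄: 0.036 × (√2213 − √740) = 0.036 × (47.0425 − 27.2029) = 0.036 × 19.8396 = 0.7142 W/m².
Total ΔF = 1.5189 + 0.7142 = 2.2331 W/m².

ΔF = 2.23 W/m²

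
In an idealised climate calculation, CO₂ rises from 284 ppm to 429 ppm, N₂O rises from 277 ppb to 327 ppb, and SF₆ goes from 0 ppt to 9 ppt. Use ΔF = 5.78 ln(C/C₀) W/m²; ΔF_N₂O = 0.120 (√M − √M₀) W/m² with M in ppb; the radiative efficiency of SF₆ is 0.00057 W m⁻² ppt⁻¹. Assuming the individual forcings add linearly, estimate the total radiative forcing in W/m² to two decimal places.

CO₂: 5.78 × ln(429/284) = 5.78 × ln(1.51056) = 5.78 × 0.41248 = 2.3841 W/m².
N₂O: 0.120 × (√327 − √277) = 0.120 × (18.0831 − 16.6433) = 0.120 × 1.4398 = 0.1728 W/m².
SF₆: ΔF = 0.00057 × (9 − 0) = 0.00057 × 9 = 0.0051 W/m².
Total ΔF = 2.3841 + 0.1728 + 0.0051 = 2.5620 W/m².

ΔF = 2.56 W/m²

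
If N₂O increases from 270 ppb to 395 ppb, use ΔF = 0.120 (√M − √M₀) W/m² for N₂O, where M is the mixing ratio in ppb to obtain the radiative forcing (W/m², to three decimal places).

ΔF = 0.413 W/m²

N₂O: 0.120 × (√395 − √270) = 0.120 × (19.8746 − 16.4317) = 0.120 × 3.4429 = 0.4131 W/m².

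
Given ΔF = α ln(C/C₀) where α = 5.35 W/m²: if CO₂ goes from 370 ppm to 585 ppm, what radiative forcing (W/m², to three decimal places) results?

CO₂ absorption bands are partially saturated, so forcing scales with the logarithm of the concentration ratio.
CO₂: 5.35 × ln(585/370) = 5.35 × ln(1.58108) = 5.35 × 0.45811 = 2.4509 W/m².

ΔF = 2.451 W/m²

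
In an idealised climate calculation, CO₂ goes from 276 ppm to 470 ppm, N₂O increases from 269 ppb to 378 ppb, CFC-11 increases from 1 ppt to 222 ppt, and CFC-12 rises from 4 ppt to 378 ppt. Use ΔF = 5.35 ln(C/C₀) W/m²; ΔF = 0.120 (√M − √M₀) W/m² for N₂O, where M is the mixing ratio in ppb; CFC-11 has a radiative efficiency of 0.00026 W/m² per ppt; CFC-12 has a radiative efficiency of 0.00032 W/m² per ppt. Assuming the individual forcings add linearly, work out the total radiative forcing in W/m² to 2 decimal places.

CO₂: 5.35 × ln(470/276) = 5.35 × ln(1.70290) = 5.35 × 0.53233 = 2.8480 W/m².
N₂O: 0.120 × (√378 − √269) = 0.120 × (19.4422 − 16.4012) = 0.120 × 3.0410 = 0.3649 W/m².
CFC-11: ΔF = 0.00026 × (222 − 1) = 0.00026 × 221 = 0.0575 W/m².
CFC-12: ΔF = 0.00032 × (378 − 4) = 0.00032 × 374 = 0.1197 W/m².
Total ΔF = 2.8480 + 0.3649 + 0.0575 + 0.1197 = 3.3901 W/m².

ΔF = 3.39 W/m²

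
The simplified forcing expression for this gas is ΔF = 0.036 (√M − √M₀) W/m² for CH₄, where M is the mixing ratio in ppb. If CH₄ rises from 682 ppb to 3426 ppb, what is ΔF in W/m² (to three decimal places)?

ΔF = 1.167 W/m²

CH₄: 0.036 × (√3426 − √682) = 0.036 × (58.5320 − 26.1151) = 0.036 × 32.4169 = 1.1670 W/m².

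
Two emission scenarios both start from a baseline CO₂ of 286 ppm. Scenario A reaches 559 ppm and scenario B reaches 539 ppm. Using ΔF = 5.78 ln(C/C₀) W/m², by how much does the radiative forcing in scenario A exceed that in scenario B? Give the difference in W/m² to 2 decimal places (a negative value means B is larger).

ΔF_A − ΔF_B = 0.21 W/m²

ΔF_A = 5.78 ln(559/286) = 5.78 × 0.67016 = 3.8735 W/m².
ΔF_B = 5.78 ln(539/286) = 5.78 × 0.63372 = 3.6629 W/m².
Difference: 3.8735 − 3.6629 = 0.2106 W/m².
(Equivalently, ΔF_A − ΔF_B = 5.78 ln(559/539) = 5.78 × 0.03643 = 0.2106 W/m².)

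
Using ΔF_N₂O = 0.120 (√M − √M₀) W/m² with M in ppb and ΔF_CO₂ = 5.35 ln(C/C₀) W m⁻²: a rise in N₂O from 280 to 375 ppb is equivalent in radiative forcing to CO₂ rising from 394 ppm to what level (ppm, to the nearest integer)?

C ≈ 418 ppm

N₂O forcing: 0.120 × (√375 − √280) = 0.120 × (19.3649 − 16.7332) = 0.120 × 2.6317 = 0.31580 W/m².
Set 5.35 ln(C/394) = 0.31580: ln(C/394) = 0.31580/5.35 = 0.05903, so C = 394 × e^0.05903 = 394 × 1.06081 = 417.96 ppm.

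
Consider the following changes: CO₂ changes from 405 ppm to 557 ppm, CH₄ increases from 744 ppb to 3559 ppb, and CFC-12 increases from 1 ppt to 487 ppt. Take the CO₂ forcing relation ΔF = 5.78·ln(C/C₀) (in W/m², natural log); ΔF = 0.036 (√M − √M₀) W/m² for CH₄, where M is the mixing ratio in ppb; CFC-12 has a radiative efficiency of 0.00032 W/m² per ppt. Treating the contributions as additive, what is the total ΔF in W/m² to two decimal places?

CO₂: 5.78 × ln(557/405) = 5.78 × ln(1.37531) = 5.78 × 0.31868 = 1.8420 W/m².
CH₄: 0.036 × (√3559 − √744) = 0.036 × (59.6574 − 27.2764) = 0.036 × 32.3810 = 1.1657 W/m².
CFC-12: ΔF = 0.00032 × (487 − 1) = 0.00032 × 486 = 0.1555 W/m².
Total ΔF = 1.8420 + 1.1657 + 0.1555 = 3.1632 W/m².

ΔF = 3.16 W/m²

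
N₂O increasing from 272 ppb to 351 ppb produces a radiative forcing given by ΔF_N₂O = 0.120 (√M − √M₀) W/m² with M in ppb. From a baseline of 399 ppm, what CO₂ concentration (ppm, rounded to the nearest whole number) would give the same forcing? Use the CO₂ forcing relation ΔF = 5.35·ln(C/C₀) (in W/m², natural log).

N₂O forcing: 0.120 × (√351 − √272) = 0.120 × (18.7350 − 16.4924) = 0.120 × 2.2426 = 0.26911 W/m².
Set 5.35 ln(C/399) = 0.26911: ln(C/399) = 0.26911/5.35 = 0.05030, so C = 399 × e^0.05030 = 399 × 1.05159 = 419.58 ppm.

C ≈ 420 ppm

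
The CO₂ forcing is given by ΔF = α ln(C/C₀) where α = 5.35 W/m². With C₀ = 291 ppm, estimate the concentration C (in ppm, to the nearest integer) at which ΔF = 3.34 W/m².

C ≈ 543 ppm

Set 5.35 ln(C/291) = 3.34, so ln(C/291) = 3.34/5.35 = 0.62430.
Then C/291 = e^0.62430 = 1.86694, giving C = 291 × 1.86694 = 543.28 ppm.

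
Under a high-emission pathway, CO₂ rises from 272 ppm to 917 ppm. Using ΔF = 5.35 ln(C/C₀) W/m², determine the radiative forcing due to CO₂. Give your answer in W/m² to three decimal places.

CO₂: 5.35 × ln(917/272) = 5.35 × ln(3.37132) = 5.35 × 1.21530 = 6.5019 W/m².

ΔF = 6.502 W/m²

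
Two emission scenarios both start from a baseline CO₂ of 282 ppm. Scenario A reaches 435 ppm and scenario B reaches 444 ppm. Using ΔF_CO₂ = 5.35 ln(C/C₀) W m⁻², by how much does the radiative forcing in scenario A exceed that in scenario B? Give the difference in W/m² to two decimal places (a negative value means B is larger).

ΔF_A − ΔF_B = -0.11 W/m²

ΔF_A = 5.35 ln(435/282) = 5.35 × 0.43344 = 2.3189 W/m².
ΔF_B = 5.35 ln(444/282) = 5.35 × 0.45392 = 2.4285 W/m².
Difference: 2.3189 − 2.4285 = -0.1096 W/m².
(Equivalently, ΔF_A − ΔF_B = 5.35 ln(435/444) = 5.35 × -0.02048 = -0.1096 W/m².)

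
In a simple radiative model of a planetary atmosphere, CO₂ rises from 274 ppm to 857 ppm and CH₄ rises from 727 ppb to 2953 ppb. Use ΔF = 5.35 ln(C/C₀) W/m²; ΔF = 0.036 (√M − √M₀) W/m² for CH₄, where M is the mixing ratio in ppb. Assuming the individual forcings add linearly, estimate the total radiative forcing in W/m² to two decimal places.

ΔF = 7.09 W/m²

CO₂: 5.35 × ln(857/274) = 5.35 × ln(3.12774) = 5.35 × 1.14031 = 6.1007 W/m².
CH₄: 0.036 × (√2953 − √727) = 0.036 × (54.3415 − 26.9629) = 0.036 × 27.3786 = 0.9856 W/m².
Total ΔF = 6.1007 + 0.9856 = 7.0863 W/m².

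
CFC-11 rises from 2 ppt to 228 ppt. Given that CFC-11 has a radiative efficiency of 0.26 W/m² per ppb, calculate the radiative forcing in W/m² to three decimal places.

ΔF = 0.059 W/m²

CFC-11: Δ = 228 − 2 = 226 ppt = 0.226 ppb; ΔF = 0.26 × 0.226 = 0.0588 W/m².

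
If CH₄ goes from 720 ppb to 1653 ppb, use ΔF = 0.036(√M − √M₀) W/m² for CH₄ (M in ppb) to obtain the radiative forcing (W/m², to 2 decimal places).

CH₄: 0.036 × (√1653 − √720) = 0.036 × (40.6571 − 26.8328) = 0.036 × 13.8243 = 0.4977 W/m².

ΔF = 0.50 W/m²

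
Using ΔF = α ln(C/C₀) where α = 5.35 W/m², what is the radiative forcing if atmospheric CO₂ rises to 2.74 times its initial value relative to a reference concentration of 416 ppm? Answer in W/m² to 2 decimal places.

ΔF = 5.39 W/m²

Because the forcing depends only on the ratio C/C₀, the initial concentration does not enter.
ΔF = 5.35 × ln(2.74) = 5.35 × 1.00796 = 5.3926 W/m².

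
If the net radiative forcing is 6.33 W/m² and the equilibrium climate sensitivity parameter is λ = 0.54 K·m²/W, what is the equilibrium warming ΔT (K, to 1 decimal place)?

ΔT = 3.4 K

ΔT = λ ΔF = 0.54 × 6.33 = 3.4182 K.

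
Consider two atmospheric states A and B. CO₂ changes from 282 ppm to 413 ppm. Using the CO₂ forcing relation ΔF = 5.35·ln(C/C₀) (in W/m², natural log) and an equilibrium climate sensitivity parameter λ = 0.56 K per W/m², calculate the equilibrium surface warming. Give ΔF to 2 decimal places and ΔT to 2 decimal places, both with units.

CO₂: 5.35 × ln(413/282) = 5.35 × ln(1.46454) = 5.35 × 0.38154 = 2.0412 W/m².
ΔT = λ ΔF = 0.56 × 2.04 = 1.1424 K.

ΔF = 2.04 W/m²; ΔT = 1.14 K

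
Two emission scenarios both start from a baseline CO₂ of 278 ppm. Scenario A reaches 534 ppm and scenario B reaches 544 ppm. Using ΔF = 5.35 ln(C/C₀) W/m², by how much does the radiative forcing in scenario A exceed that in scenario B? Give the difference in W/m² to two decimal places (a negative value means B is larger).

ΔF_A = 5.35 ln(534/278) = 5.35 × 0.65277 = 3.4923 W/m².
ΔF_B = 5.35 ln(544/278) = 5.35 × 0.67133 = 3.5916 W/m².
Difference: 3.4923 − 3.5916 = -0.0993 W/m².

ΔF_A − ΔF_B = -0.10 W/m²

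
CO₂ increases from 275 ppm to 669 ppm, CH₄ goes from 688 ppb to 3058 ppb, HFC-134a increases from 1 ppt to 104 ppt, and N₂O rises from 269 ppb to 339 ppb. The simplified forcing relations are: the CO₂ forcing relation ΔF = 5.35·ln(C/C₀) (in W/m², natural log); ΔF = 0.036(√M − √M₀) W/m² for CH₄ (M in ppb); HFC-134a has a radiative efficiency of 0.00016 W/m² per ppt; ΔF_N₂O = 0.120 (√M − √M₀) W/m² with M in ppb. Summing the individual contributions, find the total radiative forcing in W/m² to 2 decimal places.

CO₂: 5.35 × ln(669/275) = 5.35 × ln(2.43273) = 5.35 × 0.88901 = 4.7562 W/m².
CH₄: 0.036 × (√3058 − √688) = 0.036 × (55.2992 − 26.2298) = 0.036 × 29.0694 = 1.0465 W/m².
HFC-134a: ΔF = 0.00016 × (104 − 1) = 0.00016 × 103 = 0.0165 W/m².
N₂O: 0.120 × (√339 − √269) = 0.120 × (18.4120 − 16.4012) = 0.120 × 2.0108 = 0.2413 W/m².
Total ΔF = 4.7562 + 1.0465 + 0.0165 + 0.2413 = 6.0605 W/m².

ΔF = 6.06 W/m²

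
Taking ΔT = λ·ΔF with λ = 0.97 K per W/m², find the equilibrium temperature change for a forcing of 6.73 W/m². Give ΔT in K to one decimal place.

ΔT = λ ΔF = 0.97 × 6.73 = 6.5281 K.

ΔT = 6.5 K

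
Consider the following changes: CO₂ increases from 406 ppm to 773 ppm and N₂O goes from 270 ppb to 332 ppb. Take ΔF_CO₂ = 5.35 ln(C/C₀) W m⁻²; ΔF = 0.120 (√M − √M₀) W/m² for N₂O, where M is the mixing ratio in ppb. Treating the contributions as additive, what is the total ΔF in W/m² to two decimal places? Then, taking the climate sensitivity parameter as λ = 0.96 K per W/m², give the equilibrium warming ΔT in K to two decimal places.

ΔF = 3.66 W/m²; ΔT = 3.51 K

CO₂: 5.35 × ln(773/406) = 5.35 × ln(1.90394) = 5.35 × 0.64393 = 3.4450 W/m².
N₂O: 0.120 × (√332 − √270) = 0.120 × (18.2209 − 16.4317) = 0.120 × 1.7892 = 0.2147 W/m².
Total ΔF = 3.4450 + 0.2147 = 3.6597 W/m².
ΔT = λ ΔF = 0.96 × 3.66 = 3.5136 K.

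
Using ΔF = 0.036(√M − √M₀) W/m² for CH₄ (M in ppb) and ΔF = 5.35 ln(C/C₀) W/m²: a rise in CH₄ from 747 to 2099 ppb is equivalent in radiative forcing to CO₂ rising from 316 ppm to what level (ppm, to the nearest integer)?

C ≈ 358 ppm

CH₄ forcing: 0.036 × (√2099 − √747) = 0.036 × (45.8148 − 27.3313) = 0.036 × 18.4835 = 0.66541 W/m².
Set 5.35 ln(C/316) = 0.66541: ln(C/316) = 0.66541/5.35 = 0.12438, so C = 316 × e^0.12438 = 316 × 1.13245 = 357.85 ppm.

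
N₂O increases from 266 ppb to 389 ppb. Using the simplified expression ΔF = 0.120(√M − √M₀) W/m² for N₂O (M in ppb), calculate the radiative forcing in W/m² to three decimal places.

ΔF = 0.410 W/m²

N₂O: 0.120 × (√389 − √266) = 0.120 × (19.7231 − 16.3095) = 0.120 × 3.4136 = 0.4096 W/m².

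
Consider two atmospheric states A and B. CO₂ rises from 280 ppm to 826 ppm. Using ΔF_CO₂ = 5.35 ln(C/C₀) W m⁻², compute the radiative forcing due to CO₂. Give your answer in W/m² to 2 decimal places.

CO₂: 5.35 × ln(826/280) = 5.35 × ln(2.95000) = 5.35 × 1.08181 = 5.7877 W/m².

ΔF = 5.79 W/m²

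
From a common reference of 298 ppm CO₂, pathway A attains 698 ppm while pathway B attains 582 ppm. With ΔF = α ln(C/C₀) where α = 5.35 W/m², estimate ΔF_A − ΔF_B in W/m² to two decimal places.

ΔF_A = 5.35 ln(698/298) = 5.35 × 0.85113 = 4.5535 W/m².
ΔF_B = 5.35 ln(582/298) = 5.35 × 0.66938 = 3.5812 W/m².
Difference: 4.5535 − 3.5812 = 0.9723 W/m².

ΔF_A − ΔF_B = 0.97 W/m²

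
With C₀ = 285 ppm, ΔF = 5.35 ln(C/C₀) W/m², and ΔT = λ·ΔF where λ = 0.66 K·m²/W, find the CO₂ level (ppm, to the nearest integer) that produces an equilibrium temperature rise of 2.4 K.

C ≈ 562 ppm

Required forcing: ΔF = ΔT/λ = 2.4/0.66 = 3.6364 W/m².
Then ln(C/285) = ΔF/5.35 = 3.6364/5.35 = 0.67970.
So C = 285 × e^0.67970 = 285 × 1.97329 = 562.39 ppm.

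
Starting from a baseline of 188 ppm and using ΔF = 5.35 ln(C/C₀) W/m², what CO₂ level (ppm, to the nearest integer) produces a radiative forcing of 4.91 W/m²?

C ≈ 471 ppm

Set 5.35 ln(C/188) = 4.91, so ln(C/188) = 4.91/5.35 = 0.91776.
Then C/188 = e^0.91776 = 2.50368, giving C = 188 × 2.50368 = 470.69 ppm.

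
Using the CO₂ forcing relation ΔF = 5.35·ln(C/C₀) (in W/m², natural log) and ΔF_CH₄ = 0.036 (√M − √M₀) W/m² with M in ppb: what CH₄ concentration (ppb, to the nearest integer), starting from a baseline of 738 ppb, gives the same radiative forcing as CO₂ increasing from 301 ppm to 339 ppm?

M ≈ 2010 ppb

CO₂ forcing: 5.35 × ln(339/301) = 5.35 × 0.118890 = 0.63606 W/m².
Set 0.036(√M − √738) = 0.63606: √M = 0.63606/0.036 + √738 = 17.6683 + 27.1662 = 44.8345.
M = (44.8345)² = 2010.13 ppb.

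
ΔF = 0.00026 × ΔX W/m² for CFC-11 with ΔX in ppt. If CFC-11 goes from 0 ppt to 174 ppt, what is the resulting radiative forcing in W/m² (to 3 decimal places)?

CFC-11: ΔF = 0.00026 × (174 − 0) = 0.00026 × 174 = 0.0452 W/m².

ΔF = 0.045 W/m²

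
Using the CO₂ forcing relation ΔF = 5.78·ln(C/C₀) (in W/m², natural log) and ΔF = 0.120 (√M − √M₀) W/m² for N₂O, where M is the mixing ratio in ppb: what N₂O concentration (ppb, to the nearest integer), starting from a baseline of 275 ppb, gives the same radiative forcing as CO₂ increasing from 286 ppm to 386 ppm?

M ≈ 963 ppb

CO₂ forcing: 5.78 × ln(386/286) = 5.78 × 0.299846 = 1.73311 W/m².
Set 0.120(√M − √275) = 1.73311: √M = 1.73311/0.120 + √275 = 14.4426 + 16.5831 = 31.0257.
M = (31.0257)² = 962.59 ppb.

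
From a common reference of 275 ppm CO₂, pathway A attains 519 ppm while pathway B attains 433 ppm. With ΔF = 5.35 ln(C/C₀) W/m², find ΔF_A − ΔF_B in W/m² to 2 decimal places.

ΔF_A = 5.35 ln(519/275) = 5.35 × 0.63513 = 3.3979 W/m².
ΔF_B = 5.35 ln(433/275) = 5.35 × 0.45397 = 2.4287 W/m².
Difference: 3.3979 − 2.4287 = 0.9692 W/m².

ΔF_A − ΔF_B = 0.97 W/m²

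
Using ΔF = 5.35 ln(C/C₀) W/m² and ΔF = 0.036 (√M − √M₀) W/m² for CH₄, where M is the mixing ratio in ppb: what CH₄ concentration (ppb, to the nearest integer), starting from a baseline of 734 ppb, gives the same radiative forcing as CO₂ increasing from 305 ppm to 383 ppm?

CO₂ forcing: 5.35 × ln(383/305) = 5.35 × 0.227723 = 1.21832 W/m².
Set 0.036(√M − √734) = 1.21832: √M = 1.21832/0.036 + √734 = 33.8422 + 27.0924 = 60.9346.
M = (60.9346)² = 3713.03 ppb.

M ≈ 3713 ppb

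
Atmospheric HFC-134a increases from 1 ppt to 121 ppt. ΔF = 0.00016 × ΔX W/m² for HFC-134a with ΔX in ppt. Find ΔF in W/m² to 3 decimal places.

HFC-134a: ΔF = 0.00016 × (121 − 1) = 0.00016 × 120 = 0.0192 W/m².

ΔF = 0.019 W/m²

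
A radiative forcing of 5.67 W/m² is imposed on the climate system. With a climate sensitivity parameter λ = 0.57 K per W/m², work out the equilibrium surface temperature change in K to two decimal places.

ΔT = λ ΔF = 0.57 × 5.67 = 3.2319 K.

ΔT = 3.23 K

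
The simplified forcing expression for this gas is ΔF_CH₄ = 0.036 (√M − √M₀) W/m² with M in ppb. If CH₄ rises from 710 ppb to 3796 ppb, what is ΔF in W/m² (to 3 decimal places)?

ΔF = 1.259 W/m²

CH₄: 0.036 × (√3796 − √710) = 0.036 × (61.6117 − 26.6458) = 0.036 × 34.9659 = 1.2588 W/m².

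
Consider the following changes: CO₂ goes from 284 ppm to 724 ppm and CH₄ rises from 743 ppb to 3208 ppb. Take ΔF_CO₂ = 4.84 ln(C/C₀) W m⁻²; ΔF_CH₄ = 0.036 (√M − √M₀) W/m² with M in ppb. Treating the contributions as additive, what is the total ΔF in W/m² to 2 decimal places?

CO₂: 4.84 × ln(724/284) = 4.84 × ln(2.54930) = 4.84 × 0.93582 = 4.5294 W/m².
CH₄: 0.036 × (√3208 − √743) = 0.036 × (56.6392 − 27.2580) = 0.036 × 29.3812 = 1.0577 W/m².
Total ΔF = 4.5294 + 1.0577 = 5.5871 W/m².

ΔF = 5.59 W/m²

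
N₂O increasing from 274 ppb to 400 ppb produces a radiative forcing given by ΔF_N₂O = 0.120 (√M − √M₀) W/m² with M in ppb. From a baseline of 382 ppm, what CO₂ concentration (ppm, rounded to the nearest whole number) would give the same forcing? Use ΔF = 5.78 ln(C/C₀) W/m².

N₂O forcing: 0.120 × (√400 − √274) = 0.120 × (20.0000 − 16.5529) = 0.120 × 3.4471 = 0.41365 W/m².
Set 5.78 ln(C/382) = 0.41365: ln(C/382) = 0.41365/5.78 = 0.07157, so C = 382 × e^0.07157 = 382 × 1.07419 = 410.34 ppm.

C ≈ 410 ppm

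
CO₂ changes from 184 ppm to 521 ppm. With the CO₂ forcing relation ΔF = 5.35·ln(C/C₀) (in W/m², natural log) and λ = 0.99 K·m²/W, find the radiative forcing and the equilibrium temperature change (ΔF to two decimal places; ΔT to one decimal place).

CO₂: 5.35 × ln(521/184) = 5.35 × ln(2.83152) = 5.35 × 1.04081 = 5.5683 W/m².
ΔT = λ ΔF = 0.99 × 5.57 = 5.5143 K.

ΔF = 5.57 W/m²; ΔT = 5.5 K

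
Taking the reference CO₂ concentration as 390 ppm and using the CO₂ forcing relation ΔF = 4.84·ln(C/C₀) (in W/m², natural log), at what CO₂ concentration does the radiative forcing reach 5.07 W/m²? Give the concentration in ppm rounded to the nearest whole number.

Set 4.84 ln(C/390) = 5.07, so ln(C/390) = 5.07/4.84 = 1.04752.
Then C/390 = e^1.04752 = 2.85057, giving C = 390 × 2.85057 = 1111.72 ppm.

C ≈ 1112 ppm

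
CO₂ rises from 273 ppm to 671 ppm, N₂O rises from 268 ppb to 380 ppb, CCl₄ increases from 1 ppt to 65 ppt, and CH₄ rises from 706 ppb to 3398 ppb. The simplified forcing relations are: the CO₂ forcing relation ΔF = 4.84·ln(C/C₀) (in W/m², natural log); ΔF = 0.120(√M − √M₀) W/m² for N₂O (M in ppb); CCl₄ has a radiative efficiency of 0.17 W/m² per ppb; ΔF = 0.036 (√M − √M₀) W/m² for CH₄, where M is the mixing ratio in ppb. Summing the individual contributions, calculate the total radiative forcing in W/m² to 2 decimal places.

ΔF = 5.88 W/m²

CO₂: 4.84 × ln(671/273) = 4.84 × ln(2.45788) = 4.84 × 0.89930 = 4.3526 W/m².
N₂O: 0.120 × (√380 − √268) = 0.120 × (19.4936 − 16.3707) = 0.120 × 3.1229 = 0.3747 W/m².
CCl₄: Δ = 65 − 1 = 64 ppt = 0.064 ppb; ΔF = 0.17 × 0.064 = 0.0109 W/m².
CH₄: 0.036 × (√3398 − √706) = 0.036 × (58.2924 − 26.5707) = 0.036 × 31.7217 = 1.1420 W/m².
Total ΔF = 4.3526 + 0.3747 + 0.0109 + 1.1420 = 5.8802 W/m².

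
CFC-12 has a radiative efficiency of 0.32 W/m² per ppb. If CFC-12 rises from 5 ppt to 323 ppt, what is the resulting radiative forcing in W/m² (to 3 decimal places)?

ΔF = 0.102 W/m²

CFC-12: Δ = 323 − 5 = 318 ppt = 0.318 ppb; ΔF = 0.32 × 0.318 = 0.1018 W/m².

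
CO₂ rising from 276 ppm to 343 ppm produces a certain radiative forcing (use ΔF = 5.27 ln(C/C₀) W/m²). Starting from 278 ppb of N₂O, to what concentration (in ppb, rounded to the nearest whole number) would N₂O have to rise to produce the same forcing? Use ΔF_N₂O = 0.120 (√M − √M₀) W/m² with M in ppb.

M ≈ 687 ppb

CO₂ forcing: 5.27 × ln(343/276) = 5.27 × 0.217330 = 1.14533 W/m².
Set 0.120(√M − √278) = 1.14533: √M = 1.14533/0.120 + √278 = 9.5444 + 16.6733 = 26.2177.
M = (26.2177)² = 687.37 ppb.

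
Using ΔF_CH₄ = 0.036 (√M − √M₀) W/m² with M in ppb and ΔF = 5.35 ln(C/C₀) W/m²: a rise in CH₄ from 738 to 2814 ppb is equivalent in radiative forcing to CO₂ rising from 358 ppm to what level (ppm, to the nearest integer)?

C ≈ 426 ppm

CH₄ forcing: 0.036 × (√2814 − √738) = 0.036 × (53.0471 − 27.1662) = 0.036 × 25.8809 = 0.93171 W/m².
Set 5.35 ln(C/358) = 0.93171: ln(C/358) = 0.93171/5.35 = 0.17415, so C = 358 × e^0.17415 = 358 × 1.19023 = 426.10 ppm.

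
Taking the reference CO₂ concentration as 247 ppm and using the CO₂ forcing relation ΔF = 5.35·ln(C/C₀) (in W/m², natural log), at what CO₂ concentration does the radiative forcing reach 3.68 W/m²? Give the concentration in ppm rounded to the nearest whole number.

C ≈ 491 ppm

Set 5.35 ln(C/247) = 3.68, so ln(C/247) = 3.68/5.35 = 0.68785.
Then C/247 = e^0.68785 = 1.98943, giving C = 247 × 1.98943 = 491.39 ppm.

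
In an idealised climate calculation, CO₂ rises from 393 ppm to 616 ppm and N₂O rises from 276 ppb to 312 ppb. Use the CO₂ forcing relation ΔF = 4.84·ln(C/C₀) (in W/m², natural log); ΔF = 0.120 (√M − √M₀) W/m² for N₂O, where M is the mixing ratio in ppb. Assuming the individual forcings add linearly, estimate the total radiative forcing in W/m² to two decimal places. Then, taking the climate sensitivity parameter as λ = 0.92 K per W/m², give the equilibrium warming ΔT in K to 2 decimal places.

ΔF = 2.30 W/m²; ΔT = 2.12 K

CO₂: 4.84 × ln(616/393) = 4.84 × ln(1.56743) = 4.84 × 0.44944 = 2.1753 W/m².
N₂O: 0.120 × (√312 − √276) = 0.120 × (17.6635 − 16.6132) = 0.120 × 1.0503 = 0.1260 W/m².
Total ΔF = 2.1753 + 0.1260 = 2.3013 W/m².
ΔT = λ ΔF = 0.92 × 2.30 = 2.1160 K.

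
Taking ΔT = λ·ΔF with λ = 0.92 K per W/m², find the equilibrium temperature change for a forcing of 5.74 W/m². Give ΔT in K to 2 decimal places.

ΔT = 5.28 K

ΔT = λ ΔF = 0.92 × 5.74 = 5.2808 K.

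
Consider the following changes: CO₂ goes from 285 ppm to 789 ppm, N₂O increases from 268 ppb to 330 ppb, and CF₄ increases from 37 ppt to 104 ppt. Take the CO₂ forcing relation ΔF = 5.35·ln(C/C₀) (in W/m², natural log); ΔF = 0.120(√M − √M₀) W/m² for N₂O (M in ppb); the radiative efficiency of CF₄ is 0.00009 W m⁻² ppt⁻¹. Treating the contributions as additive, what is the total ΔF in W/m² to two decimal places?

CO₂: 5.35 × ln(789/285) = 5.35 × ln(2.76842) = 5.35 × 1.01828 = 5.4478 W/m².
N₂O: 0.120 × (√330 − √268) = 0.120 × (18.1659 − 16.3707) = 0.120 × 1.7952 = 0.2154 W/m².
CF₄: ΔF = 0.00009 × (104 − 37) = 0.00009 × 67 = 0.0060 W/m².
Total ΔF = 5.4478 + 0.2154 + 0.0060 = 5.6692 W/m².

ΔF = 5.67 W/m²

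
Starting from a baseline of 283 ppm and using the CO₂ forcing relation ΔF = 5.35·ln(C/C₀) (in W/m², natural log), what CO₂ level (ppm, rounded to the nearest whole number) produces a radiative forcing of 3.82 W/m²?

Set 5.35 ln(C/283) = 3.82, so ln(C/283) = 3.82/5.35 = 0.71402.
Then C/283 = e^0.71402 = 2.04218, giving C = 283 × 2.04218 = 577.94 ppm.

C ≈ 578 ppm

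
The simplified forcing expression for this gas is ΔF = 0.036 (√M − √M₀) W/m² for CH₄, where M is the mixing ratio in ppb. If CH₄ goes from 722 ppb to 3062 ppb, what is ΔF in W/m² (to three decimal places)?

ΔF = 1.025 W/m²

CH₄: 0.036 × (√3062 − √722) = 0.036 × (55.3353 − 26.8701) = 0.036 × 28.4652 = 1.0247 W/m².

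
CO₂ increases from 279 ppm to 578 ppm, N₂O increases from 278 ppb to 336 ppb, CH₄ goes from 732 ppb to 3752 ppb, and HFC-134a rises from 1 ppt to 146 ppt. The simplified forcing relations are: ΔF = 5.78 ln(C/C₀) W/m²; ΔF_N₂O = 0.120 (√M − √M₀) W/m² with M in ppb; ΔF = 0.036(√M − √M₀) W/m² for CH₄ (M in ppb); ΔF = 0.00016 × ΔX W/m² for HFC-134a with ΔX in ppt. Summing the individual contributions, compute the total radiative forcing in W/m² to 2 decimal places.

CO₂: 5.78 × ln(578/279) = 5.78 × ln(2.07168) = 5.78 × 0.72836 = 4.2099 W/m².
N₂O: 0.120 × (√336 − √278) = 0.120 × (18.3303 − 16.6733) = 0.120 × 1.6570 = 0.1988 W/m².
CH₄: 0.036 × (√3752 − √732) = 0.036 × (61.2536 − 27.0555) = 0.036 × 34.1981 = 1.2311 W/m².
HFC-134a: ΔF = 0.00016 × (146 − 1) = 0.00016 × 145 = 0.0232 W/m².
Total ΔF = 4.2099 + 0.1988 + 1.2311 + 0.0232 = 5.6630 W/m².

ΔF = 5.66 W/m²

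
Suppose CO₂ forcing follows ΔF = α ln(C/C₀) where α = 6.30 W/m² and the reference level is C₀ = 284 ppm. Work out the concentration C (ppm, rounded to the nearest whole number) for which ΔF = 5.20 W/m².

C ≈ 648 ppm

Set 6.30 ln(C/284) = 5.20, so ln(C/284) = 5.20/6.30 = 0.82540.
Then C/284 = e^0.82540 = 2.28279, giving C = 284 × 2.28279 = 648.31 ppm.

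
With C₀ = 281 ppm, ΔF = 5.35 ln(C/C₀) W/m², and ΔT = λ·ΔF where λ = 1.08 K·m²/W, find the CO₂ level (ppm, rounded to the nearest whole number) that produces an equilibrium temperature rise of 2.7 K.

Required forcing: ΔF = ΔT/λ = 2.7/1.08 = 2.5000 W/m².
Then ln(C/281) = ΔF/5.35 = 2.5000/5.35 = 0.46729.
So C = 281 × e^0.46729 = 281 × 1.59566 = 448.38 ppm.

C ≈ 448 ppm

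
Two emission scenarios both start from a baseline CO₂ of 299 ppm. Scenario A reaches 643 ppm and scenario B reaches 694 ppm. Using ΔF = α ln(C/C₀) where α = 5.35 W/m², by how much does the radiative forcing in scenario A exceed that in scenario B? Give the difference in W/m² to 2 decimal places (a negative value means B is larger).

ΔF_A = 5.35 ln(643/299) = 5.35 × 0.76570 = 4.0965 W/m².
ΔF_B = 5.35 ln(694/299) = 5.35 × 0.84203 = 4.5049 W/m².
Difference: 4.0965 − 4.5049 = -0.4084 W/m².

ΔF_A − ΔF_B = -0.41 W/m²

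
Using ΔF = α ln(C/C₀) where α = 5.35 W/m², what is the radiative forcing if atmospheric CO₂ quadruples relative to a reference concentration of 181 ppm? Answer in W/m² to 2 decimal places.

Because the forcing depends only on the ratio C/C₀, the initial concentration does not enter.
ΔF = 5.35 × ln(4) = 5.35 × 1.38629 = 7.4167 W/m².

ΔF = 7.42 W/m²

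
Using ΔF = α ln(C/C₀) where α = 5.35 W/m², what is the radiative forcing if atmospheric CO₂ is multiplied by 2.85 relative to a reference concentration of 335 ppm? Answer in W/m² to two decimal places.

Because the forcing depends only on the ratio C/C₀, the initial concentration does not enter.
ΔF = 5.35 × ln(2.85) = 5.35 × 1.04732 = 5.6032 W/m².

ΔF = 5.60 W/m²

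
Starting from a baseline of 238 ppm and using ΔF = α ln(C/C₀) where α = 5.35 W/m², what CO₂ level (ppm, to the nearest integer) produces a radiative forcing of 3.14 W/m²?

Set 5.35 ln(C/238) = 3.14, so ln(C/238) = 3.14/5.35 = 0.58692.
Then C/238 = e^0.58692 = 1.79844, giving C = 238 × 1.79844 = 428.03 ppm.

C ≈ 428 ppm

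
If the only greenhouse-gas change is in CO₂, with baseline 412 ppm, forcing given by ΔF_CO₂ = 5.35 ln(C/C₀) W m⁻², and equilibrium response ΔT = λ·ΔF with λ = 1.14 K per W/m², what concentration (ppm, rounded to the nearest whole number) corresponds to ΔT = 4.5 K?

C ≈ 862 ppm

Required forcing: ΔF = ΔT/λ = 4.5/1.14 = 3.9474 W/m².
Then ln(C/412) = ΔF/5.35 = 3.9474/5.35 = 0.73783.
So C = 412 × e^0.73783 = 412 × 2.09139 = 861.65 ppm.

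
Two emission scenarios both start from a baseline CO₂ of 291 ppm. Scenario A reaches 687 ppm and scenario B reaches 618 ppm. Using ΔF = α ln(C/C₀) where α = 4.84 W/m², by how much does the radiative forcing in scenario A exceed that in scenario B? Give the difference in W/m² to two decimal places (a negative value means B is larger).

ΔF_A = 4.84 ln(687/291) = 4.84 × 0.85901 = 4.1576 W/m².
ΔF_B = 4.84 ln(618/291) = 4.84 × 0.75317 = 3.6453 W/m².
Difference: 4.1576 − 3.6453 = 0.5123 W/m².
(Equivalently, ΔF_A − ΔF_B = 4.84 ln(687/618) = 4.84 × 0.10585 = 0.5123 W/m².)

ΔF_A − ΔF_B = 0.51 W/m²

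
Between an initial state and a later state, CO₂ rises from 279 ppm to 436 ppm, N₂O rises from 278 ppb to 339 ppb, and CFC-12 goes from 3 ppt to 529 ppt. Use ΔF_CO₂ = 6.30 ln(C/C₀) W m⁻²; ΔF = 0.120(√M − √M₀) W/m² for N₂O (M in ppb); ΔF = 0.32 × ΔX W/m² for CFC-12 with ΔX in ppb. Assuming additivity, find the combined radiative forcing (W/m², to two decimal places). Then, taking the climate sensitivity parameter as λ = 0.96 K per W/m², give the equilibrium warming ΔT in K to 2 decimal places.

ΔF = 3.19 W/m²; ΔT = 3.06 K

CO₂: 6.30 × ln(436/279) = 6.30 × ln(1.56272) = 6.30 × 0.44643 = 2.8125 W/m².
N₂O: 0.120 × (√339 − √278) = 0.120 × (18.4120 − 16.6733) = 0.120 × 1.7387 = 0.2086 W/m².
CFC-12: Δ = 529 − 3 = 526 ppt = 0.526 ppb; ΔF = 0.32 × 0.526 = 0.1683 W/m².
Total ΔF = 2.8125 + 0.2086 + 0.1683 = 3.1894 W/m².
ΔT = λ ΔF = 0.96 × 3.19 = 3.0624 K.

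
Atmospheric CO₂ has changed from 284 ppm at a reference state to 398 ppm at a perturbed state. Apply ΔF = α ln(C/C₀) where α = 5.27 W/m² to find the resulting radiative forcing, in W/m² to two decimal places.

CO₂ absorption bands are partially saturated, so forcing scales with the logarithm of the concentration ratio.
CO₂: 5.27 × ln(398/284) = 5.27 × ln(1.40141) = 5.27 × 0.33748 = 1.7785 W/m².

ΔF = 1.78 W/m²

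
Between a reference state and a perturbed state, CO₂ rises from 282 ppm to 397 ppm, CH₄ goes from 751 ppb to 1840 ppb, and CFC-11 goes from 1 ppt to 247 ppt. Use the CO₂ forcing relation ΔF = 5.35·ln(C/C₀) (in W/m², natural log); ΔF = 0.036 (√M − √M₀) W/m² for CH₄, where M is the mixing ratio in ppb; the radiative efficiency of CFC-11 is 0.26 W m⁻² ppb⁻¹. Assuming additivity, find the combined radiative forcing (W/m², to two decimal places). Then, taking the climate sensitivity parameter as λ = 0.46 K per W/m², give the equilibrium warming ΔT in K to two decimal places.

ΔF = 2.45 W/m²; ΔT = 1.13 K

CO₂: 5.35 × ln(397/282) = 5.35 × ln(1.40780) = 5.35 × 0.34203 = 1.8299 W/m².
CH₄: 0.036 × (√1840 − √751) = 0.036 × (42.8952 − 27.4044) = 0.036 × 15.4908 = 0.5577 W/m².
CFC-11: Δ = 247 − 1 = 246 ppt = 0.246 ppb; ΔF = 0.26 × 0.246 = 0.0640 W/m².
Total ΔF = 1.8299 + 0.5577 + 0.0640 = 2.4516 W/m².
ΔT = λ ΔF = 0.46 × 2.45 = 1.1270 K.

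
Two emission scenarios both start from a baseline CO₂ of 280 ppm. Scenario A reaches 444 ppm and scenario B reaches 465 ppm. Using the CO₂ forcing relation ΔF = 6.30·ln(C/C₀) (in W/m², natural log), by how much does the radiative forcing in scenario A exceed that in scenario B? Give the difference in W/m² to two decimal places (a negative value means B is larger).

ΔF_A = 6.30 ln(444/280) = 6.30 × 0.46103 = 2.9045 W/m².
ΔF_B = 6.30 ln(465/280) = 6.30 × 0.50725 = 3.1957 W/m².
Difference: 2.9045 − 3.1957 = -0.2912 W/m².

ΔF_A − ΔF_B = -0.29 W/m²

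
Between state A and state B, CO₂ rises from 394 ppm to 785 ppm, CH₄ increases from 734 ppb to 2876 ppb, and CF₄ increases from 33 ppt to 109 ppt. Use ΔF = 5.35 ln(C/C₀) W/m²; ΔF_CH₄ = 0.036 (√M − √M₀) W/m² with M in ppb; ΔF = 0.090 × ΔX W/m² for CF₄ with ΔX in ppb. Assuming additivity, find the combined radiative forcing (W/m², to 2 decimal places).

CO₂: 5.35 × ln(785/394) = 5.35 × ln(1.99239) = 5.35 × 0.68933 = 3.6879 W/m².
CH₄: 0.036 × (√2876 − √734) = 0.036 × (53.6284 − 27.0924) = 0.036 × 26.5360 = 0.9553 W/m².
CF₄: Δ = 109 − 33 = 76 ppt = 0.076 ppb; ΔF = 0.090 × 0.076 = 0.0068 W/m².
Total ΔF = 3.6879 + 0.9553 + 0.0068 = 4.6500 W/m².

ΔF = 4.65 W/m²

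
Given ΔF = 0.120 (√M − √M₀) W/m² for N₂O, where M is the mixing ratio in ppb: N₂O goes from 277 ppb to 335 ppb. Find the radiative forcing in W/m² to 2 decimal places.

ΔF = 0.20 W/m²

N₂O: 0.120 × (√335 − √277) = 0.120 × (18.3030 − 16.6433) = 0.120 × 1.6597 = 0.1992 W/m².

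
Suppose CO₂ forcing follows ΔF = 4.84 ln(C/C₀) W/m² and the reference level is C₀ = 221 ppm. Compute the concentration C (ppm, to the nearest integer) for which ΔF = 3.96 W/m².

Set 4.84 ln(C/221) = 3.96, so ln(C/221) = 3.96/4.84 = 0.81818.
Then C/221 = e^0.81818 = 2.26637, giving C = 221 × 2.26637 = 500.87 ppm.

C ≈ 501 ppm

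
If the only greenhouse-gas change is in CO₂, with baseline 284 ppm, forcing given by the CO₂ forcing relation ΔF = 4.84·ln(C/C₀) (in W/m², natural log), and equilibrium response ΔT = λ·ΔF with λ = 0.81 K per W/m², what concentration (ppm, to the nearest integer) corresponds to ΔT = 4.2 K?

Required forcing: ΔF = ΔT/λ = 4.2/0.81 = 5.1852 W/m².
Then ln(C/284) = ΔF/4.84 = 5.1852/4.84 = 1.07132.
So C = 284 × e^1.07132 = 284 × 2.91923 = 829.06 ppm.

C ≈ 829 ppm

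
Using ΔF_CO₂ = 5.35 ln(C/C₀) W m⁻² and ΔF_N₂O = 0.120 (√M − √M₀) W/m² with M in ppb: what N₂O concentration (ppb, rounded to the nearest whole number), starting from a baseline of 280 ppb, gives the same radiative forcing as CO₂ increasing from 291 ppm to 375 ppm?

CO₂ forcing: 5.35 × ln(375/291) = 5.35 × 0.253603 = 1.35678 W/m².
Set 0.120(√M − √280) = 1.35678: √M = 1.35678/0.120 + √280 = 11.3065 + 16.7332 = 28.0397.
M = (28.0397)² = 786.22 ppb.

M ≈ 786 ppb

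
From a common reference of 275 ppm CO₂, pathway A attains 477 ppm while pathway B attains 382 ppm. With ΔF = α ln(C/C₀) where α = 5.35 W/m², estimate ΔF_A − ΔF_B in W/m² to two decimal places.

ΔF_A − ΔF_B = 1.19 W/m²

ΔF_A = 5.35 ln(477/275) = 5.35 × 0.55075 = 2.9465 W/m².
ΔF_B = 5.35 ln(382/275) = 5.35 × 0.32865 = 1.7583 W/m².
Difference: 2.9465 − 1.7583 = 1.1882 W/m².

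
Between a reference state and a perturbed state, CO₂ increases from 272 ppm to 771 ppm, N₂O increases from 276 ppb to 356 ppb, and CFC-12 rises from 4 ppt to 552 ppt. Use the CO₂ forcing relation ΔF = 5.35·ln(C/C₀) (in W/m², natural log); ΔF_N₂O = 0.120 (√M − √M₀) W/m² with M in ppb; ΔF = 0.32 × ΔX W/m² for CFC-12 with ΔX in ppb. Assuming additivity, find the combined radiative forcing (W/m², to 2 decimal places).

ΔF = 6.02 W/m²

CO₂: 5.35 × ln(771/272) = 5.35 × ln(2.83456) = 5.35 × 1.04189 = 5.5741 W/m².
N₂O: 0.120 × (√356 − √276) = 0.120 × (18.8680 − 16.6132) = 0.120 × 2.2548 = 0.2706 W/m².
CFC-12: Δ = 552 − 4 = 548 ppt = 0.548 ppb; ΔF = 0.32 × 0.548 = 0.1754 W/m².
Total ΔF = 5.5741 + 0.2706 + 0.1754 = 6.0201 W/m².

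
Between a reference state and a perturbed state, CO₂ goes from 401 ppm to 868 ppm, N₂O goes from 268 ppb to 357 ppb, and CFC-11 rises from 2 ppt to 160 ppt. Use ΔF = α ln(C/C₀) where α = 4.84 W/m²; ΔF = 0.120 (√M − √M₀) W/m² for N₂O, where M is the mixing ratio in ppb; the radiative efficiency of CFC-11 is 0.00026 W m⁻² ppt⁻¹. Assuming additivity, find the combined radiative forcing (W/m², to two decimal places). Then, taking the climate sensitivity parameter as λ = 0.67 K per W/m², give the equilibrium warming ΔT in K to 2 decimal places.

ΔF = 4.08 W/m²; ΔT = 2.73 K

CO₂: 4.84 × ln(868/401) = 4.84 × ln(2.16459) = 4.84 × 0.77223 = 3.7376 W/m².
N₂O: 0.120 × (√357 − √268) = 0.120 × (18.8944 − 16.3707) = 0.120 × 2.5237 = 0.3028 W/m².
CFC-11: ΔF = 0.00026 × (160 − 2) = 0.00026 × 158 = 0.0411 W/m².
Total ΔF = 3.7376 + 0.3028 + 0.0411 = 4.0815 W/m².
ΔT = λ ΔF = 0.67 × 4.08 = 2.7336 K.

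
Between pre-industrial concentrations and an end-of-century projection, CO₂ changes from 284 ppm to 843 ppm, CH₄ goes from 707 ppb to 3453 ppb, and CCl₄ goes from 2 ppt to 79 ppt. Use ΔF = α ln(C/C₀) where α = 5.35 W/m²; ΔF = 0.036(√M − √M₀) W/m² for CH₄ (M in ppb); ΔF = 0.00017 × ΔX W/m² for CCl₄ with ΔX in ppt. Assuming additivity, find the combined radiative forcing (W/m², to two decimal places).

CO₂: 5.35 × ln(843/284) = 5.35 × ln(2.96831) = 5.35 × 1.08799 = 5.8207 W/m².
CH₄: 0.036 × (√3453 − √707) = 0.036 × (58.7622 − 26.5895) = 0.036 × 32.1727 = 1.1582 W/m².
CCl₄: ΔF = 0.00017 × (79 − 2) = 0.00017 × 77 = 0.0131 W/m².
Total ΔF = 5.8207 + 1.1582 + 0.0131 = 6.9920 W/m².

ΔF = 6.99 W/m²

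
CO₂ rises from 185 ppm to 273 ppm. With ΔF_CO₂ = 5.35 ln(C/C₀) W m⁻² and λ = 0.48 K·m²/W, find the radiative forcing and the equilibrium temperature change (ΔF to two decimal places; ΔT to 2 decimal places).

CO₂: 5.35 × ln(273/185) = 5.35 × ln(1.47568) = 5.35 × 0.38912 = 2.0818 W/m².
ΔT = λ ΔF = 0.48 × 2.08 = 0.9984 K.

ΔF = 2.08 W/m²; ΔT = 1.00 K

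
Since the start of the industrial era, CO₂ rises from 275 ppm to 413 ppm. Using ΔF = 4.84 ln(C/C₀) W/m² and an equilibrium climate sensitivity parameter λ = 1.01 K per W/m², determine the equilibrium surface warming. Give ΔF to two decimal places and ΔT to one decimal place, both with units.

CO₂: 4.84 × ln(413/275) = 4.84 × ln(1.50182) = 4.84 × 0.40668 = 1.9683 W/m².
ΔT = λ ΔF = 1.01 × 1.97 = 1.9897 K.

ΔF = 1.97 W/m²; ΔT = 2.0 K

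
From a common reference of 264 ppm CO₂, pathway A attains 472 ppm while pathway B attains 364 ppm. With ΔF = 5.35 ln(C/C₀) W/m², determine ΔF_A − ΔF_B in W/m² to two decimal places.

ΔF_A − ΔF_B = 1.39 W/m²

ΔF_A = 5.35 ln(472/264) = 5.35 × 0.58103 = 3.1085 W/m².
ΔF_B = 5.35 ln(364/264) = 5.35 × 0.32120 = 1.7184 W/m².
Difference: 3.1085 − 1.7184 = 1.3901 W/m².
(Equivalently, ΔF_A − ΔF_B = 5.35 ln(472/364) = 5.35 × 0.25983 = 1.3901 W/m².)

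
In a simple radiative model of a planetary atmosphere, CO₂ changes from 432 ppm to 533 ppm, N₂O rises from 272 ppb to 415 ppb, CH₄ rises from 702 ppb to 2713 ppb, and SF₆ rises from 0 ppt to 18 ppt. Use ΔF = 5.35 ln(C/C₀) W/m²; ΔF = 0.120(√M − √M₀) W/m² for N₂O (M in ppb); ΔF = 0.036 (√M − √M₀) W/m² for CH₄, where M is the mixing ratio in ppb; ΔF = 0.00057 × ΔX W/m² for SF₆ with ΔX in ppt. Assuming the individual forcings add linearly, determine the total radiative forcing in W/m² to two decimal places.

CO₂: 5.35 × ln(533/432) = 5.35 × ln(1.23380) = 5.35 × 0.21010 = 1.1240 W/m².
N₂O: 0.120 × (√415 − √272) = 0.120 × (20.3715 − 16.4924) = 0.120 × 3.8791 = 0.4655 W/m².
CH₄: 0.036 × (√2713 − √702) = 0.036 × (52.0865 − 26.4953) = 0.036 × 25.5912 = 0.9213 W/m².
SF₆: ΔF = 0.00057 × (18 − 0) = 0.00057 × 18 = 0.0103 W/m².
Total ΔF = 1.1240 + 0.4655 + 0.9213 + 0.0103 = 2.5211 W/m².

ΔF = 2.52 W/m²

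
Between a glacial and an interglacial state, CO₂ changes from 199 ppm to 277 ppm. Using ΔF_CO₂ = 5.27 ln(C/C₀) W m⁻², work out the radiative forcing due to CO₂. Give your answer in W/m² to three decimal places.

ΔF = 1.743 W/m²

CO₂ absorption bands are partially saturated, so forcing scales with the logarithm of the concentration ratio.
CO₂: 5.27 × ln(277/199) = 5.27 × ln(1.39196) = 5.27 × 0.33071 = 1.7428 W/m².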